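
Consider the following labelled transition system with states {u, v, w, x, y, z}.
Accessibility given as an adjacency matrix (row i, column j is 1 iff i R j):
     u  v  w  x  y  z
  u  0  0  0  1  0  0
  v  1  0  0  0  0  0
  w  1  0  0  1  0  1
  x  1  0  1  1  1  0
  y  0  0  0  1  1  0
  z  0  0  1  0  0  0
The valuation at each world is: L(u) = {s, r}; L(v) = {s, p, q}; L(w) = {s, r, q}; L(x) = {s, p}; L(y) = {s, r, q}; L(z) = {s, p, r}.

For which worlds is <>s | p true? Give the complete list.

Let φ = <>s | p. Evaluate φ at each world:
  u (successors {x}): φ is true.
  v (successors {u}): φ is true.
  w (successors {u, x, z}): φ is true.
  x (successors {u, w, x, y}): φ is true.
  y (successors {x, y}): φ is true.
  z (successors {w}): φ is true.
For instance, at u:
  At u: <>s is true, p is false, so <>s | p is true.
    At u: <>s requires s at some successor in {x}.
      s holds at x, so <>s is true at u.
Satisfying worlds: {u, v, w, x, y, z}

u, v, w, x, y, z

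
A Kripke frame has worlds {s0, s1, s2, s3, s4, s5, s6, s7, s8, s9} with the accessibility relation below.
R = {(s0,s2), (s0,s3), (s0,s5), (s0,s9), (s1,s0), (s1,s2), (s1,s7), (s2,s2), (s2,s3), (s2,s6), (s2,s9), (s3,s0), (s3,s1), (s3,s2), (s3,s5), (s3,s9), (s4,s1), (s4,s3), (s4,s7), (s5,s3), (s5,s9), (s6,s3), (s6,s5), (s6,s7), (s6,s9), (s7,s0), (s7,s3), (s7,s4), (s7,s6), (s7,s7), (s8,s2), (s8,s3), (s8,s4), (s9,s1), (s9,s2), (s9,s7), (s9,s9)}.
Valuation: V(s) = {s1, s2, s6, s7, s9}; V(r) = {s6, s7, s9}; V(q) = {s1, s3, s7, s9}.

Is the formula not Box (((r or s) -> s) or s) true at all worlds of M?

No

Let φ = not Box (((r or s) -> s) or s). Evaluate φ at each world:
  s0 (successors {s2, s3, s5, s9}): φ is false.
  s1 (successors {s0, s2, s7}): φ is false.
  s2 (successors {s2, s3, s6, s9}): φ is false.
  s3 (successors {s0, s1, s2, s5, s9}): φ is false.
  s4 (successors {s1, s3, s7}): φ is false.
  s5 (successors {s3, s9}): φ is false.
  s6 (successors {s3, s5, s7, s9}): φ is false.
  s7 (successors {s0, s3, s4, s6, s7}): φ is false.
  s8 (successors {s2, s3, s4}): φ is false.
  s9 (successors {s1, s2, s7, s9}): φ is false.
Detail at s0 (counterexample):
  At s0: Box (((r or s) -> s) or s) is true, so not Box (((r or s) -> s) or s) is false.
    At s0: Box (((r or s) -> s) or s) requires ((r or s) -> s) or s at every successor {s2, s3, s5, s9}.
      At s2: ((r or s) -> s) or s is true.
      At s3: ((r or s) -> s) or s is true.
      At s5: ((r or s) -> s) or s is true.
      At s9: ((r or s) -> s) or s is true.
    So Box (((r or s) -> s) or s) is true at s0.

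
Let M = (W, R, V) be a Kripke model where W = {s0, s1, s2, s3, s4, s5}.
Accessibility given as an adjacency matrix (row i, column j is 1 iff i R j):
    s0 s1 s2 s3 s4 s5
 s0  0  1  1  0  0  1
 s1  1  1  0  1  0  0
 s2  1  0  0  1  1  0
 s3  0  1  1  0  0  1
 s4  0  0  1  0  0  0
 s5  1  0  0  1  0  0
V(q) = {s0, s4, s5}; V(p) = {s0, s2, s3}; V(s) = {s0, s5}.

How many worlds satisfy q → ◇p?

6

Let φ = q → ◇p. Evaluate φ at each world:
  s0 (successors {s1, s2, s5}): φ is true.
  s1 (successors {s0, s1, s3}): φ is true.
  s2 (successors {s0, s3, s4}): φ is true.
  s3 (successors {s1, s2, s5}): φ is true.
  s4 (successors {s2}): φ is true.
  s5 (successors {s0, s3}): φ is true.
For instance, at s4:
  At s4: q is true, ◇p is true, so q → ◇p is true.
    At s4: ◇p requires p at some successor in {s2}.
      p holds at s2, so ◇p is true at s4.
Satisfying worlds: {s0, s1, s2, s3, s4, s5}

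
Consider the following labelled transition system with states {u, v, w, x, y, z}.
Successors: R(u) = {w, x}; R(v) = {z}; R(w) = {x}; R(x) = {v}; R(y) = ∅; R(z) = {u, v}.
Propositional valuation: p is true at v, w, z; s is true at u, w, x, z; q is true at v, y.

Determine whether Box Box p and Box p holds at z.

At z: Box Box p is false, Box p is false, so Box Box p and Box p is false.
  At z: Box Box p requires Box p at every successor {u, v}.
    Box p fails at u, so Box Box p is false at z.
      At u: Box p requires p at every successor {w, x}.
        p fails at x, so Box p is false at u.
  At z: Box p requires p at every successor {u, v}.
    p fails at u, so Box p is false at z.

No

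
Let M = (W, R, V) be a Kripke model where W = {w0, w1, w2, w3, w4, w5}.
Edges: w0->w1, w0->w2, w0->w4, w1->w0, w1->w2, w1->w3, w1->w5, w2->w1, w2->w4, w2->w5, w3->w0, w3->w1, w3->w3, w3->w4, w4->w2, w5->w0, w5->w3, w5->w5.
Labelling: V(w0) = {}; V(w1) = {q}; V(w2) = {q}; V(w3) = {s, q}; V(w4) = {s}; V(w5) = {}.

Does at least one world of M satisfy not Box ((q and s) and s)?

Yes

Recall that Box ψ holds at a world iff ψ holds at every accessible world, and Dia ψ holds iff ψ holds at some accessible world.
Let φ = not Box ((q and s) and s). Evaluate φ at each world:
  w0 (successors {w1, w2, w4}): φ is true.
  w1 (successors {w0, w2, w3, w5}): φ is true.
  w2 (successors {w1, w4, w5}): φ is true.
  w3 (successors {w0, w1, w3, w4}): φ is true.
  w4 (successors {w2}): φ is true.
  w5 (successors {w0, w3, w5}): φ is true.
Detail at w0 (witness):
  At w0: Box ((q and s) and s) is false, so not Box ((q and s) and s) is true.
    At w0: Box ((q and s) and s) requires (q and s) and s at every successor {w1, w2, w4}.
      (q and s) and s fails at w1, so Box ((q and s) and s) is false at w0.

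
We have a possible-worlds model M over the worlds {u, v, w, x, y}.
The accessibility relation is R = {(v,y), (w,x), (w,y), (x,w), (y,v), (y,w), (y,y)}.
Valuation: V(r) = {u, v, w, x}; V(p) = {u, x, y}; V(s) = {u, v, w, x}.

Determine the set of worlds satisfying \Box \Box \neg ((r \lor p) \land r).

u

Let φ = \Box \Box \neg ((r \lor p) \land r). Evaluate φ at each world:
  u (successors ∅): φ is true.
  v (successors {y}): φ is false.
  w (successors {x, y}): φ is false.
  x (successors {w}): φ is false.
  y (successors {v, w, y}): φ is false.
For instance, at y:
  At y: \Box \Box \neg ((r \lor p) \land r) requires \Box \neg ((r \lor p) \land r) at every successor {v, w, y}.
    \Box \neg ((r \lor p) \land r) fails at w, so \Box \Box \neg ((r \lor p) \land r) is false at y.
      At w: \Box \neg ((r \lor p) \land r) requires \neg ((r \lor p) \land r) at every successor {x, y}.
        \neg ((r \lor p) \land r) fails at x, so \Box \neg ((r \lor p) \land r) is false at w.
Satisfying worlds: {u}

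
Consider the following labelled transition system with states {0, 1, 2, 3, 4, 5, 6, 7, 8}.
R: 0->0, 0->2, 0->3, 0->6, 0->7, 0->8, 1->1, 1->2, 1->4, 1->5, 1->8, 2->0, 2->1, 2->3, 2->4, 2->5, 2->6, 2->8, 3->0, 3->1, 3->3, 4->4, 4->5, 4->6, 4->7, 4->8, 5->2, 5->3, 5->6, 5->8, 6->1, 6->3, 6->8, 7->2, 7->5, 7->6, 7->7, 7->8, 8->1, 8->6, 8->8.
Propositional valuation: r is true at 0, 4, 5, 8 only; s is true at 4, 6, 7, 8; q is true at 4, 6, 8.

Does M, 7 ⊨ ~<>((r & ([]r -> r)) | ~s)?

At 7: <>((r & ([]r -> r)) | ~s) is true, so ~<>((r & ([]r -> r)) | ~s) is false.
  At 7: <>((r & ([]r -> r)) | ~s) requires (r & ([]r -> r)) | ~s at some successor in {2, 5, 6, 7, 8}.
    (r & ([]r -> r)) | ~s holds at 2, so <>((r & ([]r -> r)) | ~s) is true at 7.
      At 2: r & ([]r -> r) is false, ~s is true, so (r & ([]r -> r)) | ~s is true.

No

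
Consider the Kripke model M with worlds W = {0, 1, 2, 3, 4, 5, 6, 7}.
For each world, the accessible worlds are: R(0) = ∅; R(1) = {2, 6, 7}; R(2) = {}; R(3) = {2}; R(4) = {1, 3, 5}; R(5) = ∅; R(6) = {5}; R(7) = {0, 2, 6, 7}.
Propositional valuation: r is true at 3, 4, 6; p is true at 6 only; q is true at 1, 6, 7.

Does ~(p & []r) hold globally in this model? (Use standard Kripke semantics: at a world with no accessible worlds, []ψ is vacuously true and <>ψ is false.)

Yes

Recall that []ψ holds at a world iff ψ holds at every accessible world, and <>ψ holds iff ψ holds at some accessible world.
Let φ = ~(p & []r). Evaluate φ at each world:
  0 (successors ∅): φ is true.
  1 (successors {2, 6, 7}): φ is true.
  2 (successors ∅): φ is true.
  3 (successors {2}): φ is true.
  4 (successors {1, 3, 5}): φ is true.
  5 (successors ∅): φ is true.
  6 (successors {5}): φ is true.
  7 (successors {0, 2, 6, 7}): φ is true.
For instance, at 7:
  At 7: p & []r is false, so ~(p & []r) is true.
    At 7: p is false, []r is false, so p & []r is false.
      At 7: []r requires r at every successor {0, 2, 6, 7}.
        r fails at 0, so []r is false at 7.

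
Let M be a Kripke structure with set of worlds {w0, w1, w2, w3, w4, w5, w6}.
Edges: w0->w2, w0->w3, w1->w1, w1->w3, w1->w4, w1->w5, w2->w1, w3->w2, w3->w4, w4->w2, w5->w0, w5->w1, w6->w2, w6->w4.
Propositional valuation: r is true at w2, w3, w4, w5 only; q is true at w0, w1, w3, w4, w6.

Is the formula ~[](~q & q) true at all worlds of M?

Recall that []ψ holds at a world iff ψ holds at every accessible world, and <>ψ holds iff ψ holds at some accessible world.
Let φ = ~[](~q & q). Evaluate φ at each world:
  w0 (successors {w2, w3}): φ is true.
  w1 (successors {w1, w3, w4, w5}): φ is true.
  w2 (successors {w1}): φ is true.
  w3 (successors {w2, w4}): φ is true.
  w4 (successors {w2}): φ is true.
  w5 (successors {w0, w1}): φ is true.
  w6 (successors {w2, w4}): φ is true.
For instance, at w2:
  At w2: [](~q & q) is false, so ~[](~q & q) is true.
    At w2: [](~q & q) requires ~q & q at every successor {w1}.
      ~q & q fails at w1, so [](~q & q) is false at w2.

Yes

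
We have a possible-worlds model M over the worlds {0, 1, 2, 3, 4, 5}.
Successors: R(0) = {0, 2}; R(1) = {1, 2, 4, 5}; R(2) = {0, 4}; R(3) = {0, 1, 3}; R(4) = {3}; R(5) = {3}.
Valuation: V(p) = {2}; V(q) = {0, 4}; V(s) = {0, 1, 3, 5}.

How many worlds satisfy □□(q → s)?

Let φ = □□(q → s). Evaluate φ at each world:
  0 (successors {0, 2}): φ is false.
  1 (successors {1, 2, 4, 5}): φ is false.
  2 (successors {0, 4}): φ is true.
  3 (successors {0, 1, 3}): φ is false.
  4 (successors {3}): φ is true.
  5 (successors {3}): φ is true.
For instance, at 3:
  At 3: □□(q → s) requires □(q → s) at every successor {0, 1, 3}.
    □(q → s) fails at 1, so □□(q → s) is false at 3.
      At 1: □(q → s) requires q → s at every successor {1, 2, 4, 5}.
        q → s fails at 4, so □(q → s) is false at 1.
Satisfying worlds: {2, 4, 5}

3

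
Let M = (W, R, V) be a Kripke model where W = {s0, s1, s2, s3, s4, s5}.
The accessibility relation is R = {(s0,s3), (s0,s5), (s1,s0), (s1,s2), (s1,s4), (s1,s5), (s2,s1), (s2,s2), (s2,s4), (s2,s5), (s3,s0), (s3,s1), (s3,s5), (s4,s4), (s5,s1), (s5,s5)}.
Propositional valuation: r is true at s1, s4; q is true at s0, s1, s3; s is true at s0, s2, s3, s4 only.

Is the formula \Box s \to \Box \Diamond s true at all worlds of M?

Let φ = \Box s \to \Box \Diamond s. Evaluate φ at each world:
  s0 (successors {s3, s5}): φ is true.
  s1 (successors {s0, s2, s4, s5}): φ is true.
  s2 (successors {s1, s2, s4, s5}): φ is true.
  s3 (successors {s0, s1, s5}): φ is true.
  s4 (successors {s4}): φ is true.
  s5 (successors {s1, s5}): φ is true.
For instance, at s2:
  At s2: \Box s is false, \Box \Diamond s is false, so \Box s \to \Box \Diamond s is true.
    At s2: \Box s requires s at every successor {s1, s2, s4, s5}.
      s fails at s1, so \Box s is false at s2.
    At s2: \Box \Diamond s requires \Diamond s at every successor {s1, s2, s4, s5}.
      \Diamond s fails at s5, so \Box \Diamond s is false at s2.

Yes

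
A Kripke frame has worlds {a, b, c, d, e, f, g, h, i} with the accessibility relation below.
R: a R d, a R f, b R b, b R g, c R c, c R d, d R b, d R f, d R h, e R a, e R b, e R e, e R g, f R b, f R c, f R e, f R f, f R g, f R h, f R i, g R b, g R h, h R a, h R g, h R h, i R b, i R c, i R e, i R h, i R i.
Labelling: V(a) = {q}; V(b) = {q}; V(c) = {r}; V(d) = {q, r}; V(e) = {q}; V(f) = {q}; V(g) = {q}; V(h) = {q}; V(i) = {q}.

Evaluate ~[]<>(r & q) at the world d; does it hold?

Yes

Recall that []ψ holds at a world iff ψ holds at every accessible world, and <>ψ holds iff ψ holds at some accessible world.
At d: []<>(r & q) is false, so ~[]<>(r & q) is true.
  At d: []<>(r & q) requires <>(r & q) at every successor {b, f, h}.
    <>(r & q) fails at b, so []<>(r & q) is false at d.
      At b: <>(r & q) requires r & q at some successor in {b, g}.
        At b: r & q is false.
        At g: r & q is false.
      So <>(r & q) is false at b.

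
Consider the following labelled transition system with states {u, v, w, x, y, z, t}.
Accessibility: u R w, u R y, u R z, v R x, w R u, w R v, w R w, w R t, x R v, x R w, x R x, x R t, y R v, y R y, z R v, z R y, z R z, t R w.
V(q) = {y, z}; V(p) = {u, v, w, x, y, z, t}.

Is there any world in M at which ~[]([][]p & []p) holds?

No

Recall that []ψ holds at a world iff ψ holds at every accessible world, and <>ψ holds iff ψ holds at some accessible world.
Let φ = ~[]([][]p & []p). Evaluate φ at each world:
  u (successors {w, y, z}): φ is false.
  v (successors {x}): φ is false.
  w (successors {u, v, w, t}): φ is false.
  x (successors {v, w, x, t}): φ is false.
  y (successors {v, y}): φ is false.
  z (successors {v, y, z}): φ is false.
  t (successors {w}): φ is false.
For instance, at v:
  At v: []([][]p & []p) is true, so ~[]([][]p & []p) is false.
    At v: []([][]p & []p) requires [][]p & []p at every successor {x}.
      At x: [][]p & []p is true.
    So []([][]p & []p) is true at v.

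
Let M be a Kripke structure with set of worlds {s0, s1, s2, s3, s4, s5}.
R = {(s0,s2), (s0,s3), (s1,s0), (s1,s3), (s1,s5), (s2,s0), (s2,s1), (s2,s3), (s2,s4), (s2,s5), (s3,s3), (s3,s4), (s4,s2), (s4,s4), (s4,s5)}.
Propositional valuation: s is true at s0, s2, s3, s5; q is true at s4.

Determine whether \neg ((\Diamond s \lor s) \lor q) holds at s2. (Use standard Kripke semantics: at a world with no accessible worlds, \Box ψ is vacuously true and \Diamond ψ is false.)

Recall that \Diamond ψ holds at a world iff ψ holds at some accessible world.
At s2: (\Diamond s \lor s) \lor q is true, so \neg ((\Diamond s \lor s) \lor q) is false.
  At s2: \Diamond s \lor s is true, q is false, so (\Diamond s \lor s) \lor q is true.
    At s2: \Diamond s is true, s is true, so \Diamond s \lor s is true.
      At s2: \Diamond s requires s at some successor in {s0, s1, s3, s4, s5}.
        s holds at s0, so \Diamond s is true at s2.

No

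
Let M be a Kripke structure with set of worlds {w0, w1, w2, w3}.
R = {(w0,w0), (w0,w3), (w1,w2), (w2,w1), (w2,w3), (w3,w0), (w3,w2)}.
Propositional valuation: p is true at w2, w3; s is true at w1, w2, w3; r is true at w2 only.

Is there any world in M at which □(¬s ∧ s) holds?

No

Let φ = □(¬s ∧ s). Evaluate φ at each world:
  w0 (successors {w0, w3}): φ is false.
  w1 (successors {w2}): φ is false.
  w2 (successors {w1, w3}): φ is false.
  w3 (successors {w0, w2}): φ is false.
For instance, at w0:
  At w0: □(¬s ∧ s) requires ¬s ∧ s at every successor {w0, w3}.
    ¬s ∧ s fails at w0, so □(¬s ∧ s) is false at w0.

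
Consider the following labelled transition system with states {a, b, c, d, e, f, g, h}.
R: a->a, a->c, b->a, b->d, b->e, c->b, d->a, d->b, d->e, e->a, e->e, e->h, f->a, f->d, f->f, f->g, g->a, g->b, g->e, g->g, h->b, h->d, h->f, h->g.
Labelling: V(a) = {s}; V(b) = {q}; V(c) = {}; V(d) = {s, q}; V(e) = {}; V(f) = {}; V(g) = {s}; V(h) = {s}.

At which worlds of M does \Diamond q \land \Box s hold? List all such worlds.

none

Let φ = \Diamond q \land \Box s. Evaluate φ at each world:
  a (successors {a, c}): φ is false.
  b (successors {a, d, e}): φ is false.
  c (successors {b}): φ is false.
  d (successors {a, b, e}): φ is false.
  e (successors {a, e, h}): φ is false.
  f (successors {a, d, f, g}): φ is false.
  g (successors {a, b, e, g}): φ is false.
  h (successors {b, d, f, g}): φ is false.
For instance, at f:
  At f: \Diamond q is true, \Box s is false, so \Diamond q \land \Box s is false.
    At f: \Diamond q requires q at some successor in {a, d, f, g}.
      q holds at d, so \Diamond q is true at f.
    At f: \Box s requires s at every successor {a, d, f, g}.
      s fails at f, so \Box s is false at f.
Satisfying worlds: none.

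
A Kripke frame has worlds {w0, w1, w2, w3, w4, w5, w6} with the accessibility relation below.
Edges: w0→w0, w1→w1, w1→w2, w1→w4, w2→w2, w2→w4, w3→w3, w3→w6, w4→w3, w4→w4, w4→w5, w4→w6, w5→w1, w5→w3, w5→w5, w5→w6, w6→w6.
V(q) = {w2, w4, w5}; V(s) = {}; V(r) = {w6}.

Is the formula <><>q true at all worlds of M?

Let φ = <><>q. Evaluate φ at each world:
  w0 (successors {w0}): φ is false.
  w1 (successors {w1, w2, w4}): φ is true.
  w2 (successors {w2, w4}): φ is true.
  w3 (successors {w3, w6}): φ is false.
  w4 (successors {w3, w4, w5, w6}): φ is true.
  w5 (successors {w1, w3, w5, w6}): φ is true.
  w6 (successors {w6}): φ is false.
Detail at w0 (counterexample):
  At w0: <><>q requires <>q at some successor in {w0}.
    At w0: <>q is false.
  So <><>q is false at w0.

No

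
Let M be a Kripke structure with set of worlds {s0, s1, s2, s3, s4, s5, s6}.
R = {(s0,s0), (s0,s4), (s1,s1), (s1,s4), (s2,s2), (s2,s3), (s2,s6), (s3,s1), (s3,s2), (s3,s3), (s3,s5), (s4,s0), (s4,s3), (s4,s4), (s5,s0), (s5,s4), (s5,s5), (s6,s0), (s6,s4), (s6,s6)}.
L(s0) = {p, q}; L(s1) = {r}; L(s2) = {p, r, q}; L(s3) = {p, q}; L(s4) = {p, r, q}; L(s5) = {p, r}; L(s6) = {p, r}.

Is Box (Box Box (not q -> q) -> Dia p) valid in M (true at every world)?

Let φ = Box (Box Box (not q -> q) -> Dia p). Evaluate φ at each world:
  s0 (successors {s0, s4}): φ is true.
  s1 (successors {s1, s4}): φ is true.
  s2 (successors {s2, s3, s6}): φ is true.
  s3 (successors {s1, s2, s3, s5}): φ is true.
  s4 (successors {s0, s3, s4}): φ is true.
  s5 (successors {s0, s4, s5}): φ is true.
  s6 (successors {s0, s4, s6}): φ is true.
For instance, at s4:
  At s4: Box (Box Box (not q -> q) -> Dia p) requires Box Box (not q -> q) -> Dia p at every successor {s0, s3, s4}.
      At s0: Box Box (not q -> q) is true, Dia p is true, so Box Box (not q -> q) -> Dia p is true.
      At s3: Box Box (not q -> q) is false, Dia p is true, so Box Box (not q -> q) -> Dia p is true.
      At s4: Box Box (not q -> q) is false, Dia p is true, so Box Box (not q -> q) -> Dia p is true.
  So Box (Box Box (not q -> q) -> Dia p) is true at s4.

Yes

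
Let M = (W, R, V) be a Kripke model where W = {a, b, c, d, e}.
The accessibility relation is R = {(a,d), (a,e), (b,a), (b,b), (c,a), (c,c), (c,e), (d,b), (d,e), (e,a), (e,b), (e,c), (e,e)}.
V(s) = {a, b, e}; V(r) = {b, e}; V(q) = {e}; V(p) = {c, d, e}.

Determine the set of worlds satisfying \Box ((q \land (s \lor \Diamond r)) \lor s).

b, d

Let φ = \Box ((q \land (s \lor \Diamond r)) \lor s). Evaluate φ at each world:
  a (successors {d, e}): φ is false.
  b (successors {a, b}): φ is true.
  c (successors {a, c, e}): φ is false.
  d (successors {b, e}): φ is true.
  e (successors {a, b, c, e}): φ is false.
For instance, at b:
  At b: \Box ((q \land (s \lor \Diamond r)) \lor s) requires (q \land (s \lor \Diamond r)) \lor s at every successor {a, b}.
      At a: q \land (s \lor \Diamond r) is false, s is true, so (q \land (s \lor \Diamond r)) \lor s is true.
      At b: q \land (s \lor \Diamond r) is false, s is true, so (q \land (s \lor \Diamond r)) \lor s is true.
  So \Box ((q \land (s \lor \Diamond r)) \lor s) is true at b.
Satisfying worlds: {b, d}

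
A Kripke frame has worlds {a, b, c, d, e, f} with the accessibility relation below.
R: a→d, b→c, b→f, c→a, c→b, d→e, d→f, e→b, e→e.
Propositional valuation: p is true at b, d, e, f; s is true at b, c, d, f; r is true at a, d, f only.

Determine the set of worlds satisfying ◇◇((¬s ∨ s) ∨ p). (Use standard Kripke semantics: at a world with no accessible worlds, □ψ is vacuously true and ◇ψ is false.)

a, b, c, d, e

Let φ = ◇◇((¬s ∨ s) ∨ p). Evaluate φ at each world:
  a (successors {d}): φ is true.
  b (successors {c, f}): φ is true.
  c (successors {a, b}): φ is true.
  d (successors {e, f}): φ is true.
  e (successors {b, e}): φ is true.
  f (successors ∅): φ is false.
For instance, at b:
  At b: ◇◇((¬s ∨ s) ∨ p) requires ◇((¬s ∨ s) ∨ p) at some successor in {c, f}.
    ◇((¬s ∨ s) ∨ p) holds at c, so ◇◇((¬s ∨ s) ∨ p) is true at b.
      At c: ◇((¬s ∨ s) ∨ p) requires (¬s ∨ s) ∨ p at some successor in {a, b}.
        (¬s ∨ s) ∨ p holds at a, so ◇((¬s ∨ s) ∨ p) is true at c.
Satisfying worlds: {a, b, c, d, e}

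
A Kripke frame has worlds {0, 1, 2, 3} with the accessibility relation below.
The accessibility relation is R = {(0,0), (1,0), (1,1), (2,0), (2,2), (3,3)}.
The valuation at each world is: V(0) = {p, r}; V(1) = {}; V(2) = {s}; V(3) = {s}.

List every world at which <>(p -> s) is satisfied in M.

Let φ = <>(p -> s). Evaluate φ at each world:
  0 (successors {0}): φ is false.
  1 (successors {0, 1}): φ is true.
  2 (successors {0, 2}): φ is true.
  3 (successors {3}): φ is true.
For instance, at 1:
  At 1: <>(p -> s) requires p -> s at some successor in {0, 1}.
    p -> s holds at 1, so <>(p -> s) is true at 1.
Satisfying worlds: {1, 2, 3}

1, 2, 3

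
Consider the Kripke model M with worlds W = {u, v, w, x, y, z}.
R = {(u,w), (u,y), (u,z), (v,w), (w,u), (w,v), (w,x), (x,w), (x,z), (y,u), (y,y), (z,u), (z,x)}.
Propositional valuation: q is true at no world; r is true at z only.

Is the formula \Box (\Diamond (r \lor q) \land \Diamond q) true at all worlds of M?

Let φ = \Box (\Diamond (r \lor q) \land \Diamond q). Evaluate φ at each world:
  u (successors {w, y, z}): φ is false.
  v (successors {w}): φ is false.
  w (successors {u, v, x}): φ is false.
  x (successors {w, z}): φ is false.
  y (successors {u, y}): φ is false.
  z (successors {u, x}): φ is false.
Detail at u (counterexample):
  At u: \Box (\Diamond (r \lor q) \land \Diamond q) requires \Diamond (r \lor q) \land \Diamond q at every successor {w, y, z}.
    \Diamond (r \lor q) \land \Diamond q fails at w, so \Box (\Diamond (r \lor q) \land \Diamond q) is false at u.
      At w: \Diamond (r \lor q) is false, \Diamond q is false, so \Diamond (r \lor q) \land \Diamond q is false.

No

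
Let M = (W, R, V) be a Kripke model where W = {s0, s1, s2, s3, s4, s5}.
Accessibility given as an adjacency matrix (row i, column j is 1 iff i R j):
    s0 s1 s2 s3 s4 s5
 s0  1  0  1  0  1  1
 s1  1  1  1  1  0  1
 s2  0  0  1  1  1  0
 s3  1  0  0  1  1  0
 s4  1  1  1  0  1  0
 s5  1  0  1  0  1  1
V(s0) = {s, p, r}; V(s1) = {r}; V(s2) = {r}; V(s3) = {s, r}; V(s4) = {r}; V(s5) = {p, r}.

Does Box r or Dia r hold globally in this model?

Yes

Let φ = Box r or Dia r. Evaluate φ at each world:
  s0 (successors {s0, s2, s4, s5}): φ is true.
  s1 (successors {s0, s1, s2, s3, s5}): φ is true.
  s2 (successors {s2, s3, s4}): φ is true.
  s3 (successors {s0, s3, s4}): φ is true.
  s4 (successors {s0, s1, s2, s4}): φ is true.
  s5 (successors {s0, s2, s4, s5}): φ is true.
For instance, at s4:
  At s4: Box r is true, Dia r is true, so Box r or Dia r is true.
    At s4: Box r requires r at every successor {s0, s1, s2, s4}.
      At s0: r is true.
      At s1: r is true.
      At s2: r is true.
      At s4: r is true.
    So Box r is true at s4.
    At s4: Dia r requires r at some successor in {s0, s1, s2, s4}.
      r holds at s0, so Dia r is true at s4.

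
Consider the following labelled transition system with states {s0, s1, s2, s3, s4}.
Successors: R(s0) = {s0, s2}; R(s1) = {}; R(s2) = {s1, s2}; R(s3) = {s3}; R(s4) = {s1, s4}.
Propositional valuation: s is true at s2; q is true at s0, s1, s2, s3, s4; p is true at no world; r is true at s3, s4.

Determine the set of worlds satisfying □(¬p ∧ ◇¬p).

Let φ = □(¬p ∧ ◇¬p). Evaluate φ at each world:
  s0 (successors {s0, s2}): φ is true.
  s1 (successors ∅): φ is true.
  s2 (successors {s1, s2}): φ is false.
  s3 (successors {s3}): φ is true.
  s4 (successors {s1, s4}): φ is false.
For instance, at s2:
  At s2: □(¬p ∧ ◇¬p) requires ¬p ∧ ◇¬p at every successor {s1, s2}.
    ¬p ∧ ◇¬p fails at s1, so □(¬p ∧ ◇¬p) is false at s2.
      At s1: ¬p is true, ◇¬p is false, so ¬p ∧ ◇¬p is false.
Satisfying worlds: {s0, s1, s3}

s0, s1, s3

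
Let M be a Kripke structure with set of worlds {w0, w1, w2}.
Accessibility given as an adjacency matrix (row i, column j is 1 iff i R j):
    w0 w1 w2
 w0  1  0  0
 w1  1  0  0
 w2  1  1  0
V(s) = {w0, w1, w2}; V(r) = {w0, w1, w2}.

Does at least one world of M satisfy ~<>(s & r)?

No

Let φ = ~<>(s & r). Evaluate φ at each world:
  w0 (successors {w0}): φ is false.
  w1 (successors {w0}): φ is false.
  w2 (successors {w0, w1}): φ is false.
For instance, at w1:
  At w1: <>(s & r) is true, so ~<>(s & r) is false.
    At w1: <>(s & r) requires s & r at some successor in {w0}.
      s & r holds at w0, so <>(s & r) is true at w1.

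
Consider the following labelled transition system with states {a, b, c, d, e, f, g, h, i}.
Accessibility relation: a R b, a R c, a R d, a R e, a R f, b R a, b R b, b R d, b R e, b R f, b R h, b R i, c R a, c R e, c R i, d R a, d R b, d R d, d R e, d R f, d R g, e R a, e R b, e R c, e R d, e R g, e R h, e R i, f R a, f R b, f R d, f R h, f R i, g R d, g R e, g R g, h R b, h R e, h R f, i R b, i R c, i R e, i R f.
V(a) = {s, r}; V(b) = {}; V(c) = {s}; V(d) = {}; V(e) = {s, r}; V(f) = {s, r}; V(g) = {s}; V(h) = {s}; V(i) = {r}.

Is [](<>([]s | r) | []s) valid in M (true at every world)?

Recall that []ψ holds at a world iff ψ holds at every accessible world, and <>ψ holds iff ψ holds at some accessible world.
Let φ = [](<>([]s | r) | []s). Evaluate φ at each world:
  a (successors {b, c, d, e, f}): φ is true.
  b (successors {a, b, d, e, f, h, i}): φ is true.
  c (successors {a, e, i}): φ is true.
  d (successors {a, b, d, e, f, g}): φ is true.
  e (successors {a, b, c, d, g, h, i}): φ is true.
  f (successors {a, b, d, h, i}): φ is true.
  g (successors {d, e, g}): φ is true.
  h (successors {b, e, f}): φ is true.
  i (successors {b, c, e, f}): φ is true.
For instance, at e:
  At e: [](<>([]s | r) | []s) requires <>([]s | r) | []s at every successor {a, b, c, d, g, h, i}.
    At a: <>([]s | r) | []s is true.
    At b: <>([]s | r) | []s is true.
    At c: <>([]s | r) | []s is true.
    At d: <>([]s | r) | []s is true.
    At g: <>([]s | r) | []s is true.
    At h: <>([]s | r) | []s is true.
    At i: <>([]s | r) | []s is true.
  So [](<>([]s | r) | []s) is true at e.

Yes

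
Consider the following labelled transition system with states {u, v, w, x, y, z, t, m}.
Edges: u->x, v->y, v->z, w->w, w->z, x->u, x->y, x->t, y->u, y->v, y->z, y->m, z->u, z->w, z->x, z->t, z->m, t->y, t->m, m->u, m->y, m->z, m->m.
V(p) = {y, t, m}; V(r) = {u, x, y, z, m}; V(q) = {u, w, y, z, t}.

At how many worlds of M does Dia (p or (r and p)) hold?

Let φ = Dia (p or (r and p)). Evaluate φ at each world:
  u (successors {x}): φ is false.
  v (successors {y, z}): φ is true.
  w (successors {w, z}): φ is false.
  x (successors {u, y, t}): φ is true.
  y (successors {u, v, z, m}): φ is true.
  z (successors {u, w, x, t, m}): φ is true.
  t (successors {y, m}): φ is true.
  m (successors {u, y, z, m}): φ is true.
For instance, at m:
  At m: Dia (p or (r and p)) requires p or (r and p) at some successor in {u, y, z, m}.
    p or (r and p) holds at y, so Dia (p or (r and p)) is true at m.
Satisfying worlds: {v, x, y, z, t, m}

6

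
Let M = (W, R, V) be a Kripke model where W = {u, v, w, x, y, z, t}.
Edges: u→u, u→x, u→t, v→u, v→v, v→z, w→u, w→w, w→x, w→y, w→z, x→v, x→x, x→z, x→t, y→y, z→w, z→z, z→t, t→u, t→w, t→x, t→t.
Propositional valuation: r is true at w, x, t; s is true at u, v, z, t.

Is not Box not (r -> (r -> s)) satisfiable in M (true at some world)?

Let φ = not Box not (r -> (r -> s)). Evaluate φ at each world:
  u (successors {u, x, t}): φ is true.
  v (successors {u, v, z}): φ is true.
  w (successors {u, w, x, y, z}): φ is true.
  x (successors {v, x, z, t}): φ is true.
  y (successors {y}): φ is true.
  z (successors {w, z, t}): φ is true.
  t (successors {u, w, x, t}): φ is true.
Detail at u (witness):
  At u: Box not (r -> (r -> s)) is false, so not Box not (r -> (r -> s)) is true.
    At u: Box not (r -> (r -> s)) requires not (r -> (r -> s)) at every successor {u, x, t}.
      not (r -> (r -> s)) fails at u, so Box not (r -> (r -> s)) is false at u.

Yes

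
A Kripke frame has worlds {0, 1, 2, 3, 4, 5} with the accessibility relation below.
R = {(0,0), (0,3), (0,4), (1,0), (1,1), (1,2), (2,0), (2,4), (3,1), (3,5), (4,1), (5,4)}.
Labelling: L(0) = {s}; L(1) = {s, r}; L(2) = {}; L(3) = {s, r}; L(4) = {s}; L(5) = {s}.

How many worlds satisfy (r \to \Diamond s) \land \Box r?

1

Recall that \Box ψ holds at a world iff ψ holds at every accessible world, and \Diamond ψ holds iff ψ holds at some accessible world.
Let φ = (r \to \Diamond s) \land \Box r. Evaluate φ at each world:
  0 (successors {0, 3, 4}): φ is false.
  1 (successors {0, 1, 2}): φ is false.
  2 (successors {0, 4}): φ is false.
  3 (successors {1, 5}): φ is false.
  4 (successors {1}): φ is true.
  5 (successors {4}): φ is false.
For instance, at 2:
  At 2: r \to \Diamond s is true, \Box r is false, so (r \to \Diamond s) \land \Box r is false.
    At 2: r is false, \Diamond s is true, so r \to \Diamond s is true.
      At 2: \Diamond s requires s at some successor in {0, 4}.
        s holds at 0, so \Diamond s is true at 2.
    At 2: \Box r requires r at every successor {0, 4}.
      r fails at 0, so \Box r is false at 2.
Satisfying worlds: {4}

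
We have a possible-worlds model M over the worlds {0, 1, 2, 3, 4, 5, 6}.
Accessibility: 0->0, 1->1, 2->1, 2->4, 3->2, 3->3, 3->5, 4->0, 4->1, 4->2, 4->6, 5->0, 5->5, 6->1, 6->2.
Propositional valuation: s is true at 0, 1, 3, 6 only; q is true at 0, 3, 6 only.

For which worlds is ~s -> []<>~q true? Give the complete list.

Let φ = ~s -> []<>~q. Evaluate φ at each world:
  0 (successors {0}): φ is true.
  1 (successors {1}): φ is true.
  2 (successors {1, 4}): φ is true.
  3 (successors {2, 3, 5}): φ is true.
  4 (successors {0, 1, 2, 6}): φ is false.
  5 (successors {0, 5}): φ is false.
  6 (successors {1, 2}): φ is true.
For instance, at 2:
  At 2: ~s is true, []<>~q is true, so ~s -> []<>~q is true.
    At 2: []<>~q requires <>~q at every successor {1, 4}.
      At 1: <>~q is true.
      At 4: <>~q is true.
    So []<>~q is true at 2.
Satisfying worlds: {0, 1, 2, 3, 6}

0, 1, 2, 3, 6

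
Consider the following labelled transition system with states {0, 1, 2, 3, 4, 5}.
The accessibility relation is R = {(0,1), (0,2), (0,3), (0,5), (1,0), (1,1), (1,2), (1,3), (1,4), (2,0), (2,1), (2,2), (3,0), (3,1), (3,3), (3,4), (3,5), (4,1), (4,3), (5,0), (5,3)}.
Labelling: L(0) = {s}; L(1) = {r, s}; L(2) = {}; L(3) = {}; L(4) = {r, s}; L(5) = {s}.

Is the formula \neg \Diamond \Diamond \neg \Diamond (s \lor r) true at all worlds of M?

Yes

Let φ = \neg \Diamond \Diamond \neg \Diamond (s \lor r). Evaluate φ at each world:
  0 (successors {1, 2, 3, 5}): φ is true.
  1 (successors {0, 1, 2, 3, 4}): φ is true.
  2 (successors {0, 1, 2}): φ is true.
  3 (successors {0, 1, 3, 4, 5}): φ is true.
  4 (successors {1, 3}): φ is true.
  5 (successors {0, 3}): φ is true.
For instance, at 1:
  At 1: \Diamond \Diamond \neg \Diamond (s \lor r) is false, so \neg \Diamond \Diamond \neg \Diamond (s \lor r) is true.
    At 1: \Diamond \Diamond \neg \Diamond (s \lor r) requires \Diamond \neg \Diamond (s \lor r) at some successor in {0, 1, 2, 3, 4}.
      At 0: \Diamond \neg \Diamond (s \lor r) is false.
      At 1: \Diamond \neg \Diamond (s \lor r) is false.
      At 2: \Diamond \neg \Diamond (s \lor r) is false.
      At 3: \Diamond \neg \Diamond (s \lor r) is false.
      At 4: \Diamond \neg \Diamond (s \lor r) is false.
    So \Diamond \Diamond \neg \Diamond (s \lor r) is false at 1.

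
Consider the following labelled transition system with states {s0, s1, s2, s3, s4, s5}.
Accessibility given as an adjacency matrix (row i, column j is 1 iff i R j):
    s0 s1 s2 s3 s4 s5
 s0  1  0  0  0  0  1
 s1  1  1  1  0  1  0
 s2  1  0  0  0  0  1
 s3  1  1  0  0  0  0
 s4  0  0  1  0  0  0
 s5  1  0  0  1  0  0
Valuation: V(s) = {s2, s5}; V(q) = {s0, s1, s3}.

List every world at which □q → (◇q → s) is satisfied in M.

s0, s1, s2, s4, s5

Let φ = □q → (◇q → s). Evaluate φ at each world:
  s0 (successors {s0, s5}): φ is true.
  s1 (successors {s0, s1, s2, s4}): φ is true.
  s2 (successors {s0, s5}): φ is true.
  s3 (successors {s0, s1}): φ is false.
  s4 (successors {s2}): φ is true.
  s5 (successors {s0, s3}): φ is true.
For instance, at s0:
  At s0: □q is false, ◇q → s is false, so □q → (◇q → s) is true.
    At s0: □q requires q at every successor {s0, s5}.
      q fails at s5, so □q is false at s0.
    At s0: ◇q is true, s is false, so ◇q → s is false.
      At s0: ◇q requires q at some successor in {s0, s5}.
        q holds at s0, so ◇q is true at s0.
Satisfying worlds: {s0, s1, s2, s4, s5}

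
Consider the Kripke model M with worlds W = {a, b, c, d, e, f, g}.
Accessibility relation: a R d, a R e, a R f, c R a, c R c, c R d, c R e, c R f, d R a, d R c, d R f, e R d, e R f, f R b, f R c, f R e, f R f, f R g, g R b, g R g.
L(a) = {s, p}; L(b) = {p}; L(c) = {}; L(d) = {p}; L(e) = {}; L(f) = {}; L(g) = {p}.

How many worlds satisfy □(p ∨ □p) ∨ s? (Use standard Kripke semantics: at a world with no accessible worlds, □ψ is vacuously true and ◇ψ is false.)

Recall that □ψ holds at a world iff ψ holds at every accessible world, and ◇ψ holds iff ψ holds at some accessible world.
Let φ = □(p ∨ □p) ∨ s. Evaluate φ at each world:
  a (successors {d, e, f}): φ is true.
  b (successors ∅): φ is true.
  c (successors {a, c, d, e, f}): φ is false.
  d (successors {a, c, f}): φ is false.
  e (successors {d, f}): φ is false.
  f (successors {b, c, e, f, g}): φ is false.
  g (successors {b, g}): φ is true.
For instance, at a:
  At a: □(p ∨ □p) is false, s is true, so □(p ∨ □p) ∨ s is true.
    At a: □(p ∨ □p) requires p ∨ □p at every successor {d, e, f}.
      p ∨ □p fails at e, so □(p ∨ □p) is false at a.
Satisfying worlds: {a, b, g}

3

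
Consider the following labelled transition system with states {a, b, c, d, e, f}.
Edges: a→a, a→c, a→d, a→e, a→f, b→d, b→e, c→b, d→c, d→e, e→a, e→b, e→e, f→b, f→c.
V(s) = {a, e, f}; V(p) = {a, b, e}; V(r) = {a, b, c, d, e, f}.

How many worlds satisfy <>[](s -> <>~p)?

Recall that []ψ holds at a world iff ψ holds at every accessible world, and <>ψ holds iff ψ holds at some accessible world.
Let φ = <>[](s -> <>~p). Evaluate φ at each world:
  a (successors {a, c, d, e, f}): φ is true.
  b (successors {d, e}): φ is false.
  c (successors {b}): φ is false.
  d (successors {c, e}): φ is true.
  e (successors {a, b, e}): φ is false.
  f (successors {b, c}): φ is true.
For instance, at d:
  At d: <>[](s -> <>~p) requires [](s -> <>~p) at some successor in {c, e}.
    [](s -> <>~p) holds at c, so <>[](s -> <>~p) is true at d.
      At c: [](s -> <>~p) requires s -> <>~p at every successor {b}.
        At b: s -> <>~p is true.
      So [](s -> <>~p) is true at c.
Satisfying worlds: {a, d, f}

3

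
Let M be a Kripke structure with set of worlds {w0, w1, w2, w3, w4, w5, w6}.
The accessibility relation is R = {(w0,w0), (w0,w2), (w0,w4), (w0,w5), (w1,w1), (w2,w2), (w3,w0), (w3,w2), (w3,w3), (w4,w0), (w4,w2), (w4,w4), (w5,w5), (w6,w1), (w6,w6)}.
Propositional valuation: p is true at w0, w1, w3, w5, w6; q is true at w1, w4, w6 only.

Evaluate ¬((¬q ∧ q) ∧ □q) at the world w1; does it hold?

At w1: (¬q ∧ q) ∧ □q is false, so ¬((¬q ∧ q) ∧ □q) is true.
  At w1: ¬q ∧ q is false, □q is true, so (¬q ∧ q) ∧ □q is false.
    At w1: □q requires q at every successor {w1}.
      At w1: q is true.
    So □q is true at w1.

Yes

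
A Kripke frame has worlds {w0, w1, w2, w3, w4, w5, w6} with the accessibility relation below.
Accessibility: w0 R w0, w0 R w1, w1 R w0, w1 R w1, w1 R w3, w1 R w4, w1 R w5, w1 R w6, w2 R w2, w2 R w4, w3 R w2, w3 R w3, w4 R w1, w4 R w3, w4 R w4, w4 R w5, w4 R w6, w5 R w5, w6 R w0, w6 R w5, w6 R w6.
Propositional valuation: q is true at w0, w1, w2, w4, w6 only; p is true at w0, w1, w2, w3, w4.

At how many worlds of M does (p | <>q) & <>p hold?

6

Let φ = (p | <>q) & <>p. Evaluate φ at each world:
  w0 (successors {w0, w1}): φ is true.
  w1 (successors {w0, w1, w3, w4, w5, w6}): φ is true.
  w2 (successors {w2, w4}): φ is true.
  w3 (successors {w2, w3}): φ is true.
  w4 (successors {w1, w3, w4, w5, w6}): φ is true.
  w5 (successors {w5}): φ is false.
  w6 (successors {w0, w5, w6}): φ is true.
For instance, at w1:
  At w1: p | <>q is true, <>p is true, so (p | <>q) & <>p is true.
    At w1: p is true, <>q is true, so p | <>q is true.
      At w1: <>q requires q at some successor in {w0, w1, w3, w4, w5, w6}.
        q holds at w0, so <>q is true at w1.
    At w1: <>p requires p at some successor in {w0, w1, w3, w4, w5, w6}.
      p holds at w0, so <>p is true at w1.
Satisfying worlds: {w0, w1, w2, w3, w4, w6}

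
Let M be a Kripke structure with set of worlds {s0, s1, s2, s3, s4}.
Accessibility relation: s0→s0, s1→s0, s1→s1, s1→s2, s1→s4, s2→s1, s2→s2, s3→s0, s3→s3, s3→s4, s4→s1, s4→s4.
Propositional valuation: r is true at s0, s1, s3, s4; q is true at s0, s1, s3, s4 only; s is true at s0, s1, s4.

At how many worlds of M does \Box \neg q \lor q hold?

Recall that \Box ψ holds at a world iff ψ holds at every accessible world, and \Diamond ψ holds iff ψ holds at some accessible world.
Let φ = \Box \neg q \lor q. Evaluate φ at each world:
  s0 (successors {s0}): φ is true.
  s1 (successors {s0, s1, s2, s4}): φ is true.
  s2 (successors {s1, s2}): φ is false.
  s3 (successors {s0, s3, s4}): φ is true.
  s4 (successors {s1, s4}): φ is true.
For instance, at s4:
  At s4: \Box \neg q is false, q is true, so \Box \neg q \lor q is true.
    At s4: \Box \neg q requires \neg q at every successor {s1, s4}.
      \neg q fails at s1, so \Box \neg q is false at s4.
Satisfying worlds: {s0, s1, s3, s4}

4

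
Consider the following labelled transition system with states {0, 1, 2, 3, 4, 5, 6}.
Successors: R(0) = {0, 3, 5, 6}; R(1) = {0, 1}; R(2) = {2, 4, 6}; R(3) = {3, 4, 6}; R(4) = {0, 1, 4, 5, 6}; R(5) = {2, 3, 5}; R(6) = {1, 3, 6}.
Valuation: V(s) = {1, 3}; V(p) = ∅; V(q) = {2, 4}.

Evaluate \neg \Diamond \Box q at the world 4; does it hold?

Yes

At 4: \Diamond \Box q is false, so \neg \Diamond \Box q is true.
  At 4: \Diamond \Box q requires \Box q at some successor in {0, 1, 4, 5, 6}.
    At 0: \Box q is false.
    At 1: \Box q is false.
    At 4: \Box q is false.
    At 5: \Box q is false.
    At 6: \Box q is false.
  So \Diamond \Box q is false at 4.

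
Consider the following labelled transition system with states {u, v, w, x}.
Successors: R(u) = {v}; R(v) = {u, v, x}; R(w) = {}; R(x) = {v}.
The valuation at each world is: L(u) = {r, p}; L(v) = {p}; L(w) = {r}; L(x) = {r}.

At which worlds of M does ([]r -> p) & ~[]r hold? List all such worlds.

Let φ = ([]r -> p) & ~[]r. Evaluate φ at each world:
  u (successors {v}): φ is true.
  v (successors {u, v, x}): φ is true.
  w (successors ∅): φ is false.
  x (successors {v}): φ is true.
For instance, at x:
  At x: []r -> p is true, ~[]r is true, so ([]r -> p) & ~[]r is true.
    At x: []r is false, p is false, so []r -> p is true.
      At x: []r requires r at every successor {v}.
        r fails at v, so []r is false at x.
    At x: []r is false, so ~[]r is true.
      At x: []r requires r at every successor {v}.
        r fails at v, so []r is false at x.
Satisfying worlds: {u, v, x}

u, v, x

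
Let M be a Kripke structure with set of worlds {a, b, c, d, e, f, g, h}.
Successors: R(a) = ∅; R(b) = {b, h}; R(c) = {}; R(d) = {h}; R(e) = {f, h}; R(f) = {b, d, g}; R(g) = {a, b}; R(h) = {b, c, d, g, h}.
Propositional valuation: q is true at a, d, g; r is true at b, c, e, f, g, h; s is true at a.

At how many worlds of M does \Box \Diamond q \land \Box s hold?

2

Let φ = \Box \Diamond q \land \Box s. Evaluate φ at each world:
  a (successors ∅): φ is true.
  b (successors {b, h}): φ is false.
  c (successors ∅): φ is true.
  d (successors {h}): φ is false.
  e (successors {f, h}): φ is false.
  f (successors {b, d, g}): φ is false.
  g (successors {a, b}): φ is false.
  h (successors {b, c, d, g, h}): φ is false.
For instance, at h:
  At h: \Box \Diamond q is false, \Box s is false, so \Box \Diamond q \land \Box s is false.
    At h: \Box \Diamond q requires \Diamond q at every successor {b, c, d, g, h}.
      \Diamond q fails at b, so \Box \Diamond q is false at h.
    At h: \Box s requires s at every successor {b, c, d, g, h}.
      s fails at b, so \Box s is false at h.
Satisfying worlds: {a, c}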